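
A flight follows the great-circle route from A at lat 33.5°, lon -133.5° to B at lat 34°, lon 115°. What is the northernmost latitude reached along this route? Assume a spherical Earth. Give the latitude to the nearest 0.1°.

The great circle lies in the plane with unit normal n̂ = (p₁ × p₂)/|p₁ × p₂|.
Here n̂_z ≈ -0.644; the vertex latitude is φ_max = arccos|n̂_z| ≈ 49.9°.
Check via Clairaut: cos φ_max = |cos φ₁| · sin C = cos(33.5°)·sin(50.6°) ≈ 0.644, again giving ≈ 49.9°.

≈ 49.9°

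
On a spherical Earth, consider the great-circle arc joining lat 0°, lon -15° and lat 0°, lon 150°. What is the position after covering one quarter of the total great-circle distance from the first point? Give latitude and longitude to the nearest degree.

≈ lat 0°, lon 26°

From cos δ = sin φ₁ sin φ₂ + cos φ₁ cos φ₂ cos Δλ, the central angle is δ ≈ 2.880 rad (165.0°).
Interpolate at f = 1/4 with slerp weights a = sin((1−f)δ)/sin δ ≈ 3.213, b = sin(fδ)/sin δ ≈ 2.548.
p = a·p₁ + b·p₂ ≈ (0.897, 0.442, 0.000); φ = arcsin(p_z) ≈ 0.00°, λ = atan2(p_y, p_x) ≈ 26.25°.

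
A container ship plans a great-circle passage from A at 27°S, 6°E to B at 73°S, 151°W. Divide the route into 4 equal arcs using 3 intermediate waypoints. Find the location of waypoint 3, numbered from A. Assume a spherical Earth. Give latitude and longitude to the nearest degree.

Convert each endpoint to a unit vector on the sphere (x = cos φ cos λ, y = cos φ sin λ, z = sin φ).
The central angle between the endpoints is δ = arccos(p₁·p₂) ≈ 1.375 rad (78.8°).
Interpolate at f = 3/4 with slerp weights a = sin((1−f)δ)/sin δ ≈ 0.344, b = sin(fδ)/sin δ ≈ 0.875.
p = a·p₁ + b·p₂ ≈ (0.081, -0.092, -0.992); φ = arcsin(p_z) ≈ -82.97°, λ = atan2(p_y, p_x) ≈ -48.70°.

≈ 83°S, 49°W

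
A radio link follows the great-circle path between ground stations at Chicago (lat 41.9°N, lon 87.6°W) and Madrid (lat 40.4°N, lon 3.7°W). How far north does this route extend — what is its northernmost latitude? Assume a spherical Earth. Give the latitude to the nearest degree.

The great circle lies in the plane with unit normal n̂ = (p₁ × p₂)/|p₁ × p₂|.
Here n̂_z ≈ +0.648; the vertex latitude is φ_max = arccos|n̂_z| ≈ 49.6°.
Check via Clairaut: cos φ_max = |cos φ₁| · sin C = cos(41.9°)·sin(60.5°) ≈ 0.648, again giving ≈ 49.6°.

≈ 50°N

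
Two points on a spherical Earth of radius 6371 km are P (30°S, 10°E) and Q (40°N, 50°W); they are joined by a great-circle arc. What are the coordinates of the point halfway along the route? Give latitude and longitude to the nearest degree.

The haversine formula gives a central angle δ ≈ 1.560 rad (89.4°) between the endpoints.
Interpolate at f = 1/2 with slerp weights a = sin((1−f)δ)/sin δ ≈ 0.703, b = sin(fδ)/sin δ ≈ 0.703.
p = a·p₁ + b·p₂ ≈ (0.946, -0.307, 0.100); φ = arcsin(p_z) ≈ 5.77°, λ = atan2(p_y, p_x) ≈ -17.97°.

≈ (6°N, 18°W)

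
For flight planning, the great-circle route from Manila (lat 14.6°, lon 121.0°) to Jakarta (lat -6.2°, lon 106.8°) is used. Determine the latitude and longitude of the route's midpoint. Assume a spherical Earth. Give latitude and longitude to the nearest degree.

Write both endpoints as unit vectors p₁, p₂ with components (cos φ cos λ, cos φ sin λ, sin φ).
The central angle between the endpoints is δ = arccos(p₁·p₂) ≈ 0.438 rad (25.1°).
Interpolate at f = 1/2 with slerp weights a = sin((1−f)δ)/sin δ ≈ 0.512, b = sin(fδ)/sin δ ≈ 0.512.
p = a·p₁ + b·p₂ ≈ (-0.403, 0.912, 0.074); φ = arcsin(p_z) ≈ 4.23°, λ = atan2(p_y, p_x) ≈ 113.80°.

≈ lat 4°, lon 114°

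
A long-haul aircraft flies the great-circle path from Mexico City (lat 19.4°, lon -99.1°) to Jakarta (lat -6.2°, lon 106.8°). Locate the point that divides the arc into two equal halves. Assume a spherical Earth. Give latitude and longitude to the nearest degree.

Write both endpoints as unit vectors p₁, p₂ with components (cos φ cos λ, cos φ sin λ, sin φ).
The central angle between the endpoints is δ = arccos(p₁·p₂) ≈ 2.645 rad (151.6°).
Interpolate at f = 1/2 with slerp weights a = sin((1−f)δ)/sin δ ≈ 2.036, b = sin(fδ)/sin δ ≈ 2.036.
p = a·p₁ + b·p₂ ≈ (-0.889, 0.041, 0.456); φ = arcsin(p_z) ≈ 27.16°, λ = atan2(p_y, p_x) ≈ 177.33°.

≈ lat 27°, lon 177°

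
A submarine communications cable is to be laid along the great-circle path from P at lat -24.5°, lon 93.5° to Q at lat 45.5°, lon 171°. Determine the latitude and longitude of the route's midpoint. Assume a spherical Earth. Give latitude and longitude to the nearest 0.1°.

Write both endpoints as unit vectors p₁, p₂ with components (cos φ cos λ, cos φ sin λ, sin φ).
The central angle between the endpoints is δ = arccos(p₁·p₂) ≈ 1.729 rad (99.1°).
Interpolate at f = 1/2 with slerp weights a = sin((1−f)δ)/sin δ ≈ 0.770, b = sin(fδ)/sin δ ≈ 0.770.
p = a·p₁ + b·p₂ ≈ (-0.576, 0.784, 0.230); φ = arcsin(p_z) ≈ 13.30°, λ = atan2(p_y, p_x) ≈ 126.30°.

≈ lat 13.3°, lon 126.3°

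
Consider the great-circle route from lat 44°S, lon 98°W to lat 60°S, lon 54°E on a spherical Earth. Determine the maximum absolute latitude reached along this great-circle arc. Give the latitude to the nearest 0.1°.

≈ 79.9°S

The great circle lies in the plane with unit normal n̂ = (p₁ × p₂)/|p₁ × p₂|.
Here n̂_z ≈ +0.176; the vertex latitude is φ_max = arccos|n̂_z| ≈ 79.9°.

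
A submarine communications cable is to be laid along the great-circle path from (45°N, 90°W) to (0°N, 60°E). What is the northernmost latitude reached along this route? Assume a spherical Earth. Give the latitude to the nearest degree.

The great circle lies in the plane with unit normal n̂ = (p₁ × p₂)/|p₁ × p₂|.
Here n̂_z ≈ +0.447; the vertex latitude is φ_max = arccos|n̂_z| ≈ 63.4°.
Check via Clairaut: cos φ_max = |cos φ₁| · sin C = cos(45.0°)·sin(39.2°) ≈ 0.447, again giving ≈ 63.4°.

≈ 63°N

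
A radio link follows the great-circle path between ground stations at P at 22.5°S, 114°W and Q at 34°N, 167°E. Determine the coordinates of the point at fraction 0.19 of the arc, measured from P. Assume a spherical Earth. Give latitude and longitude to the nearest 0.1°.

≈ 11.6°S, 128.8°W

The haversine formula gives a central angle δ ≈ 1.639 rad (93.9°) between the endpoints.
Interpolate at f = 0.19 with slerp weights a = sin((1−f)δ)/sin δ ≈ 0.973, b = sin(fδ)/sin δ ≈ 0.307.
p = a·p₁ + b·p₂ ≈ (-0.614, -0.764, -0.201); φ = arcsin(p_z) ≈ -11.57°, λ = atan2(p_y, p_x) ≈ -128.78°.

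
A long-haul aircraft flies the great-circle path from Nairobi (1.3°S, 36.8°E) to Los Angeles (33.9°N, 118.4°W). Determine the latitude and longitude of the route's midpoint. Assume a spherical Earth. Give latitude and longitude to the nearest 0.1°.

≈ 51.4°N, 17.9°W

The haversine formula gives a central angle δ ≈ 2.443 rad (140.0°) between the endpoints.
Interpolate at f = 1/2 with slerp weights a = sin((1−f)δ)/sin δ ≈ 1.462, b = sin(fδ)/sin δ ≈ 1.462.
p = a·p₁ + b·p₂ ≈ (0.593, -0.192, 0.782); φ = arcsin(p_z) ≈ 51.44°, λ = atan2(p_y, p_x) ≈ -17.93°.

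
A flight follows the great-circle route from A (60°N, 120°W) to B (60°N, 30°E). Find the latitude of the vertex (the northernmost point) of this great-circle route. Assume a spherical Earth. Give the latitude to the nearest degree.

The great circle lies in the plane with unit normal n̂ = (p₁ × p₂)/|p₁ × p₂|.
Here n̂_z ≈ +0.148; the vertex latitude is φ_max = arccos|n̂_z| ≈ 81.5°.

≈ 82°N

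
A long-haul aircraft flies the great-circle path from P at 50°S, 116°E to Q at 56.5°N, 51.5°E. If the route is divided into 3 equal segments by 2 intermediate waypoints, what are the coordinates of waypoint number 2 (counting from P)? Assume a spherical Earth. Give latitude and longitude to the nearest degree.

The haversine formula gives a central angle δ ≈ 2.078 rad (119.1°) between the endpoints.
Interpolate at f = 2/3 with slerp weights a = sin((1−f)δ)/sin δ ≈ 0.731, b = sin(fδ)/sin δ ≈ 1.125.
p = a·p₁ + b·p₂ ≈ (0.180, 0.908, 0.378); φ = arcsin(p_z) ≈ 22.21°, λ = atan2(p_y, p_x) ≈ 78.76°.

≈ 22°N, 79°E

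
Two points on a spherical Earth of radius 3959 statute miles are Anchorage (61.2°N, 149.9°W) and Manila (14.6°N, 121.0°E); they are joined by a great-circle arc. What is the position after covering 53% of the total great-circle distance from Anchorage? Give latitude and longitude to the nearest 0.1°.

Convert each endpoint to a unit vector on the sphere (x = cos φ cos λ, y = cos φ sin λ, z = sin φ).
The central angle between the endpoints is δ = arccos(p₁·p₂) ≈ 1.341 rad (76.8°).
Interpolate at f = 0.53 with slerp weights a = sin((1−f)δ)/sin δ ≈ 0.605, b = sin(fδ)/sin δ ≈ 0.670.
p = a·p₁ + b·p₂ ≈ (-0.586, 0.409, 0.699); φ = arcsin(p_z) ≈ 44.36°, λ = atan2(p_y, p_x) ≈ 145.06°.

≈ 44.4°N, 145.1°E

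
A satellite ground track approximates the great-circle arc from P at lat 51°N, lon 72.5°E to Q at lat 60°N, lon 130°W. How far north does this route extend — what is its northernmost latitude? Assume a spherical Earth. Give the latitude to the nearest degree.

The great circle lies in the plane with unit normal n̂ = (p₁ × p₂)/|p₁ × p₂|.
Here n̂_z ≈ +0.130; the vertex latitude is φ_max = arccos|n̂_z| ≈ 82.5°.

≈ 83°N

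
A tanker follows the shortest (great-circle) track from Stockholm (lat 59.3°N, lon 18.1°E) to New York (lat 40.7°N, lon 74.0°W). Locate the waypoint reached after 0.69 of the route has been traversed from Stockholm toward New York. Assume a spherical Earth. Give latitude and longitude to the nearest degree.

≈ lat 53°N, lon 56°W

From cos δ = sin φ₁ sin φ₂ + cos φ₁ cos φ₂ cos Δλ, the central angle is δ ≈ 0.993 rad (56.9°).
Interpolate at f = 0.69 with slerp weights a = sin((1−f)δ)/sin δ ≈ 0.362, b = sin(fδ)/sin δ ≈ 0.755.
p = a·p₁ + b·p₂ ≈ (0.333, -0.493, 0.804); φ = arcsin(p_z) ≈ 53.47°, λ = atan2(p_y, p_x) ≈ -55.94°.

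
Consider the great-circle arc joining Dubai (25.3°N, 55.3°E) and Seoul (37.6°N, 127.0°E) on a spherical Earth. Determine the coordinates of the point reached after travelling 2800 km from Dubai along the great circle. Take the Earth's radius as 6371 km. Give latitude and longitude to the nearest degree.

Write both endpoints as unit vectors p₁, p₂ with components (cos φ cos λ, cos φ sin λ, sin φ).
The central angle between the endpoints is δ = arccos(p₁·p₂) ≈ 1.064 rad (60.9°). The total great-circle distance is δ·R ≈ 1.064 × 6371 ≈ 6777 km, so the target fraction is f = 2800/6777 ≈ 0.413.
Interpolate at f ≈ 0.413 with slerp weights a = sin((1−f)δ)/sin δ ≈ 0.669, b = sin(fδ)/sin δ ≈ 0.487.
p = a·p₁ + b·p₂ ≈ (0.112, 0.805, 0.583); φ = arcsin(p_z) ≈ 35.64°, λ = atan2(p_y, p_x) ≈ 82.08°.

≈ (36°N, 82°E)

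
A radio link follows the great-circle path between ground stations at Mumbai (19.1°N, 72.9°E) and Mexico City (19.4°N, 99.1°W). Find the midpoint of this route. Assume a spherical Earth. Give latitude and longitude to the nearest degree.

Convert each endpoint to a unit vector on the sphere (x = cos φ cos λ, y = cos φ sin λ, z = sin φ).
The central angle between the endpoints is δ = arccos(p₁·p₂) ≈ 2.456 rad (140.7°).
Interpolate at f = 1/2 with slerp weights a = sin((1−f)δ)/sin δ ≈ 1.487, b = sin(fδ)/sin δ ≈ 1.487.
p = a·p₁ + b·p₂ ≈ (0.191, -0.042, 0.981); φ = arcsin(p_z) ≈ 78.70°, λ = atan2(p_y, p_x) ≈ -12.35°.

≈ (79°N, 12°W)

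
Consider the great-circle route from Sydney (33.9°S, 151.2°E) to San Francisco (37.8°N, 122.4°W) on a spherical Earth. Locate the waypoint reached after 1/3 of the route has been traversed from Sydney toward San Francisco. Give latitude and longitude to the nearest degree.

From cos δ = sin φ₁ sin φ₂ + cos φ₁ cos φ₂ cos Δλ, the central angle is δ ≈ 1.876 rad (107.5°).
Interpolate at f = 1/3 with slerp weights a = sin((1−f)δ)/sin δ ≈ 0.995, b = sin(fδ)/sin δ ≈ 0.614.
p = a·p₁ + b·p₂ ≈ (-0.984, -0.012, -0.179); φ = arcsin(p_z) ≈ -10.31°, λ = atan2(p_y, p_x) ≈ -179.33°.

≈ 10°S, 179°W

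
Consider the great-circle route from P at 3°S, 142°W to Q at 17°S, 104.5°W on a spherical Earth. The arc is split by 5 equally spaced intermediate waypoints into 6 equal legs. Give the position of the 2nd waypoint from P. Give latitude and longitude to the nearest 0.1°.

≈ 8.1°S, 129.8°W

From cos δ = sin φ₁ sin φ₂ + cos φ₁ cos φ₂ cos Δλ, the central angle is δ ≈ 0.687 rad (39.4°).
Interpolate at f = 2/6 with slerp weights a = sin((1−f)δ)/sin δ ≈ 0.697, b = sin(fδ)/sin δ ≈ 0.358.
p = a·p₁ + b·p₂ ≈ (-0.634, -0.760, -0.141); φ = arcsin(p_z) ≈ -8.11°, λ = atan2(p_y, p_x) ≈ -129.85°.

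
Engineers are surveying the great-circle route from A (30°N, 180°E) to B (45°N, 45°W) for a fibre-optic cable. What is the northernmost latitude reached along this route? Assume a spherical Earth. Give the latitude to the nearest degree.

≈ 64°N

The great circle lies in the plane with unit normal n̂ = (p₁ × p₂)/|p₁ × p₂|.
Here n̂_z ≈ +0.434; the vertex latitude is φ_max = arccos|n̂_z| ≈ 64.3°.
Check via Clairaut: cos φ_max = |cos φ₁| · sin C = cos(30.0°)·sin(30.1°) ≈ 0.434, again giving ≈ 64.3°.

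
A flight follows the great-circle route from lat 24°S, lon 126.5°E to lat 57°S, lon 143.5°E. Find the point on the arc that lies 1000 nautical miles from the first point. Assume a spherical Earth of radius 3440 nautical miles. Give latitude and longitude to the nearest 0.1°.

≈ lat 39.9°S, lon 132.4°E

Write both endpoints as unit vectors p₁, p₂ with components (cos φ cos λ, cos φ sin λ, sin φ).
The central angle between the endpoints is δ = arccos(p₁·p₂) ≈ 0.615 rad (35.2°). The total great-circle distance is δ·R ≈ 0.615 × 3440 ≈ 2115 nmi, so the target fraction is f = 1000/2115 ≈ 0.473.
Interpolate at f ≈ 0.473 with slerp weights a = sin((1−f)δ)/sin δ ≈ 0.552, b = sin(fδ)/sin δ ≈ 0.497.
p = a·p₁ + b·p₂ ≈ (-0.518, 0.566, -0.641); φ = arcsin(p_z) ≈ -39.89°, λ = atan2(p_y, p_x) ≈ 132.42°.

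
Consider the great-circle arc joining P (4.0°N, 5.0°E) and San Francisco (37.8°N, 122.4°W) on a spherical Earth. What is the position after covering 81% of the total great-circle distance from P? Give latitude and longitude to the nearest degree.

≈ (45°N, 95°W)

The haversine formula gives a central angle δ ≈ 2.022 rad (115.8°) between the endpoints.
Interpolate at f = 0.81 with slerp weights a = sin((1−f)δ)/sin δ ≈ 0.416, b = sin(fδ)/sin δ ≈ 1.109.
p = a·p₁ + b·p₂ ≈ (-0.056, -0.703, 0.709); φ = arcsin(p_z) ≈ 45.12°, λ = atan2(p_y, p_x) ≈ -94.51°.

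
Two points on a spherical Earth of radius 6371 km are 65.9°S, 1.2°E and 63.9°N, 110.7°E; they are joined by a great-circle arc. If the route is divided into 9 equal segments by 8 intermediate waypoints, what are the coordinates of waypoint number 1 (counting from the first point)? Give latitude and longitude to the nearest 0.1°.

≈ 54.7°S, 27.1°E

Write both endpoints as unit vectors p₁, p₂ with components (cos φ cos λ, cos φ sin λ, sin φ).
The central angle between the endpoints is δ = arccos(p₁·p₂) ≈ 2.646 rad (151.6°).
Interpolate at f = 1/9 with slerp weights a = sin((1−f)δ)/sin δ ≈ 1.493, b = sin(fδ)/sin δ ≈ 0.609.
p = a·p₁ + b·p₂ ≈ (0.515, 0.264, -0.816); φ = arcsin(p_z) ≈ -54.66°, λ = atan2(p_y, p_x) ≈ 27.11°.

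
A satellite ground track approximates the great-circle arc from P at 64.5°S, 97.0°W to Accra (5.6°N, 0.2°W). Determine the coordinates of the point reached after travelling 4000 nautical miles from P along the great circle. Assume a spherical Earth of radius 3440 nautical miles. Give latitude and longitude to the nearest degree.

Write both endpoints as unit vectors p₁, p₂ with components (cos φ cos λ, cos φ sin λ, sin φ).
The central angle between the endpoints is δ = arccos(p₁·p₂) ≈ 1.710 rad (98.0°). The total great-circle distance is δ·R ≈ 1.710 × 3440 ≈ 5883 nmi, so the target fraction is f = 4000/5883 ≈ 0.680.
Interpolate at f ≈ 0.680 with slerp weights a = sin((1−f)δ)/sin δ ≈ 0.525, b = sin(fδ)/sin δ ≈ 0.927.
p = a·p₁ + b·p₂ ≈ (0.895, -0.228, -0.384); φ = arcsin(p_z) ≈ -22.57°, λ = atan2(p_y, p_x) ≈ -14.28°.

≈ 23°S, 14°W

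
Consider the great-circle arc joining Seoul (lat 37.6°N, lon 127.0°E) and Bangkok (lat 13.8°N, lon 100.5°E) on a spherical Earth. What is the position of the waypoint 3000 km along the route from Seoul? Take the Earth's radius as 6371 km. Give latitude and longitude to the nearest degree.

≈ lat 19°N, lon 105°E

The haversine formula gives a central angle δ ≈ 0.584 rad (33.5°) between the endpoints. The total great-circle distance is δ·R ≈ 0.584 × 6371 ≈ 3722 km, so the target fraction is f = 3000/3722 ≈ 0.806.
Interpolate at f ≈ 0.806 with slerp weights a = sin((1−f)δ)/sin δ ≈ 0.205, b = sin(fδ)/sin δ ≈ 0.822.
p = a·p₁ + b·p₂ ≈ (-0.243, 0.915, 0.321); φ = arcsin(p_z) ≈ 18.74°, λ = atan2(p_y, p_x) ≈ 104.89°.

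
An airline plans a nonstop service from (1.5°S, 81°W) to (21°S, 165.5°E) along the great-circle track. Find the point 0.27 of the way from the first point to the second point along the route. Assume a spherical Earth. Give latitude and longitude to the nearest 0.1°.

≈ (12.7°S, 109.1°W)

Write both endpoints as unit vectors p₁, p₂ with components (cos φ cos λ, cos φ sin λ, sin φ).
The central angle between the endpoints is δ = arccos(p₁·p₂) ≈ 1.942 rad (111.3°).
Interpolate at f = 0.27 with slerp weights a = sin((1−f)δ)/sin δ ≈ 1.061, b = sin(fδ)/sin δ ≈ 0.537.
p = a·p₁ + b·p₂ ≈ (-0.320, -0.922, -0.220); φ = arcsin(p_z) ≈ -12.73°, λ = atan2(p_y, p_x) ≈ -109.13°.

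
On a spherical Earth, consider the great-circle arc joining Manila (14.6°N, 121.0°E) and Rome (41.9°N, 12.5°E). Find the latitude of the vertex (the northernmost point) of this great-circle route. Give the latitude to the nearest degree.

The great circle lies in the plane with unit normal n̂ = (p₁ × p₂)/|p₁ × p₂|.
Here n̂_z ≈ -0.684; the vertex latitude is φ_max = arccos|n̂_z| ≈ 46.8°.

≈ 47°N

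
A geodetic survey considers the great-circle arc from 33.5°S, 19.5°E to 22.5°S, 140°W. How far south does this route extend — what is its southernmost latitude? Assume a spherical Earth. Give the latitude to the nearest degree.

The great circle lies in the plane with unit normal n̂ = (p₁ × p₂)/|p₁ × p₂|.
Here n̂_z ≈ -0.314; the vertex latitude is φ_max = arccos|n̂_z| ≈ 71.7°.
Check via Clairaut: cos φ_max = |cos φ₁| · sin C = cos(33.5°)·sin(157.9°) ≈ 0.314, again giving ≈ 71.7°.

≈ 72°S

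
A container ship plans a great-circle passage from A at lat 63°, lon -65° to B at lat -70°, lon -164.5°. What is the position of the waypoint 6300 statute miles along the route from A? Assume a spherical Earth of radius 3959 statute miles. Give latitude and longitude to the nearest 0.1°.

≈ lat -20.9°, lon -110.6°

The haversine formula gives a central angle δ ≈ 2.612 rad (149.6°) between the endpoints. The total great-circle distance is δ·R ≈ 2.612 × 3959 ≈ 10340 mi, so the target fraction is f = 6300/10340 ≈ 0.609.
Interpolate at f ≈ 0.609 with slerp weights a = sin((1−f)δ)/sin δ ≈ 1.687, b = sin(fδ)/sin δ ≈ 1.978.
p = a·p₁ + b·p₂ ≈ (-0.328, -0.875, -0.356); φ = arcsin(p_z) ≈ -20.87°, λ = atan2(p_y, p_x) ≈ -110.58°.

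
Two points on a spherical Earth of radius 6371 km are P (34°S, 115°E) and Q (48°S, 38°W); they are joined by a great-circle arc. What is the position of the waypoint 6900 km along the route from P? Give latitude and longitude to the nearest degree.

≈ (74°S, 8°E)

Convert each endpoint to a unit vector on the sphere (x = cos φ cos λ, y = cos φ sin λ, z = sin φ).
The central angle between the endpoints is δ = arccos(p₁·p₂) ≈ 1.650 rad (94.5°). The total great-circle distance is δ·R ≈ 1.650 × 6371 ≈ 10510 km, so the target fraction is f = 6900/10510 ≈ 0.657.
Interpolate at f ≈ 0.657 with slerp weights a = sin((1−f)δ)/sin δ ≈ 0.538, b = sin(fδ)/sin δ ≈ 0.886.
p = a·p₁ + b·p₂ ≈ (0.279, 0.039, -0.960); φ = arcsin(p_z) ≈ -73.66°, λ = atan2(p_y, p_x) ≈ 8.07°.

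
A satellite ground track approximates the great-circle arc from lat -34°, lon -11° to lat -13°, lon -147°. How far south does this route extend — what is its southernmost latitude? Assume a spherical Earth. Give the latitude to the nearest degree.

≈ -51°

The great circle lies in the plane with unit normal n̂ = (p₁ × p₂)/|p₁ × p₂|.
Here n̂_z ≈ -0.630; the vertex latitude is φ_max = arccos|n̂_z| ≈ 50.9°.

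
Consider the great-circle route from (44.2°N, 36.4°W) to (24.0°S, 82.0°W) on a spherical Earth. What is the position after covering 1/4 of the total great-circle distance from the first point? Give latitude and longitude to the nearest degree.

Convert each endpoint to a unit vector on the sphere (x = cos φ cos λ, y = cos φ sin λ, z = sin φ).
The central angle between the endpoints is δ = arccos(p₁·p₂) ≈ 1.395 rad (79.9°).
Interpolate at f = 1/4 with slerp weights a = sin((1−f)δ)/sin δ ≈ 0.879, b = sin(fδ)/sin δ ≈ 0.347.
p = a·p₁ + b·p₂ ≈ (0.551, -0.688, 0.472); φ = arcsin(p_z) ≈ 28.15°, λ = atan2(p_y, p_x) ≈ -51.29°.

≈ (28°N, 51°W)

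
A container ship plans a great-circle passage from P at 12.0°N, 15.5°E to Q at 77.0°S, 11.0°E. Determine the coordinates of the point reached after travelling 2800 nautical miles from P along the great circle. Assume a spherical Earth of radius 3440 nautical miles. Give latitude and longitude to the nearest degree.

Convert each endpoint to a unit vector on the sphere (x = cos φ cos λ, y = cos φ sin λ, z = sin φ).
The central angle between the endpoints is δ = arccos(p₁·p₂) ≈ 1.554 rad (89.0°). The total great-circle distance is δ·R ≈ 1.554 × 3440 ≈ 5346 nmi, so the target fraction is f = 2800/5346 ≈ 0.524.
Interpolate at f ≈ 0.524 with slerp weights a = sin((1−f)δ)/sin δ ≈ 0.674, b = sin(fδ)/sin δ ≈ 0.727.
p = a·p₁ + b·p₂ ≈ (0.796, 0.208, -0.568); φ = arcsin(p_z) ≈ -34.63°, λ = atan2(p_y, p_x) ≈ 14.61°.

≈ 35°S, 15°E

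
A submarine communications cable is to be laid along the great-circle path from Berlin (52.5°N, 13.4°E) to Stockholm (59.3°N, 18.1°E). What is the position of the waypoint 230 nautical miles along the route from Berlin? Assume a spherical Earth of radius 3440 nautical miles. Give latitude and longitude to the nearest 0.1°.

≈ (56.1°N, 15.7°E)

Convert each endpoint to a unit vector on the sphere (x = cos φ cos λ, y = cos φ sin λ, z = sin φ).
The central angle between the endpoints is δ = arccos(p₁·p₂) ≈ 0.127 rad (7.3°). The total great-circle distance is δ·R ≈ 0.127 × 3440 ≈ 438 nmi, so the target fraction is f = 230/438 ≈ 0.526.
Interpolate at f ≈ 0.526 with slerp weights a = sin((1−f)δ)/sin δ ≈ 0.475, b = sin(fδ)/sin δ ≈ 0.527.
p = a·p₁ + b·p₂ ≈ (0.537, 0.151, 0.830); φ = arcsin(p_z) ≈ 56.10°, λ = atan2(p_y, p_x) ≈ 15.66°.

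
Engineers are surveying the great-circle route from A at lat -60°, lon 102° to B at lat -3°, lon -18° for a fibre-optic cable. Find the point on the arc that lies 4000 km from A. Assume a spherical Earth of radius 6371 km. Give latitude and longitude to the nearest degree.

≈ lat -57°, lon 30°

Write both endpoints as unit vectors p₁, p₂ with components (cos φ cos λ, cos φ sin λ, sin φ).
The central angle between the endpoints is δ = arccos(p₁·p₂) ≈ 1.777 rad (101.8°). The total great-circle distance is δ·R ≈ 1.777 × 6371 ≈ 11319 km, so the target fraction is f = 4000/11319 ≈ 0.353.
Interpolate at f ≈ 0.353 with slerp weights a = sin((1−f)δ)/sin δ ≈ 0.932, b = sin(fδ)/sin δ ≈ 0.600.
p = a·p₁ + b·p₂ ≈ (0.473, 0.271, -0.838); φ = arcsin(p_z) ≈ -56.98°, λ = atan2(p_y, p_x) ≈ 29.77°.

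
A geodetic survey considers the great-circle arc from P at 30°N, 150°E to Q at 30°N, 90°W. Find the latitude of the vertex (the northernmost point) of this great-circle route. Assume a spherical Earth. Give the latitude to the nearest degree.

≈ 49°N

The great circle lies in the plane with unit normal n̂ = (p₁ × p₂)/|p₁ × p₂|.
Here n̂_z ≈ +0.655; the vertex latitude is φ_max = arccos|n̂_z| ≈ 49.1°.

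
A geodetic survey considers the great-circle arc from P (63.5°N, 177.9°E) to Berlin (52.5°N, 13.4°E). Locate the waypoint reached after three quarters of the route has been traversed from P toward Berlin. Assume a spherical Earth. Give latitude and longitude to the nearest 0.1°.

The haversine formula gives a central angle δ ≈ 1.106 rad (63.4°) between the endpoints.
Interpolate at f = 3/4 with slerp weights a = sin((1−f)δ)/sin δ ≈ 0.305, b = sin(fδ)/sin δ ≈ 0.825.
p = a·p₁ + b·p₂ ≈ (0.352, 0.121, 0.928); φ = arcsin(p_z) ≈ 68.11°, λ = atan2(p_y, p_x) ≈ 19.01°.

≈ (68.1°N, 19.0°E)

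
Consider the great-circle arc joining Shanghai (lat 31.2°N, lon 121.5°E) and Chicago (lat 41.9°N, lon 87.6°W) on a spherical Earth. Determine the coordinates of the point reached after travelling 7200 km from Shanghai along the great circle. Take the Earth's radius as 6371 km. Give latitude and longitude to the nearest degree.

≈ lat 70°N, lon 137°W

The haversine formula gives a central angle δ ≈ 1.783 rad (102.1°) between the endpoints. The total great-circle distance is δ·R ≈ 1.783 × 6371 ≈ 11358 km, so the target fraction is f = 7200/11358 ≈ 0.634.
Interpolate at f ≈ 0.634 with slerp weights a = sin((1−f)δ)/sin δ ≈ 0.621, b = sin(fδ)/sin δ ≈ 0.925.
p = a·p₁ + b·p₂ ≈ (-0.249, -0.235, 0.940); φ = arcsin(p_z) ≈ 69.99°, λ = atan2(p_y, p_x) ≈ -136.63°.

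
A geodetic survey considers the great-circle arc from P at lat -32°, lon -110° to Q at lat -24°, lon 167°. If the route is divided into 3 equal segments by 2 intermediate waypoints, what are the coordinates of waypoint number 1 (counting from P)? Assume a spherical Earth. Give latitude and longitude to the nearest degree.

Convert each endpoint to a unit vector on the sphere (x = cos φ cos λ, y = cos φ sin λ, z = sin φ).
The central angle between the endpoints is δ = arccos(p₁·p₂) ≈ 1.256 rad (71.9°).
Interpolate at f = 1/3 with slerp weights a = sin((1−f)δ)/sin δ ≈ 0.781, b = sin(fδ)/sin δ ≈ 0.427.
p = a·p₁ + b·p₂ ≈ (-0.607, -0.535, -0.588); φ = arcsin(p_z) ≈ -36.00°, λ = atan2(p_y, p_x) ≈ -138.63°.

≈ lat -36°, lon -139°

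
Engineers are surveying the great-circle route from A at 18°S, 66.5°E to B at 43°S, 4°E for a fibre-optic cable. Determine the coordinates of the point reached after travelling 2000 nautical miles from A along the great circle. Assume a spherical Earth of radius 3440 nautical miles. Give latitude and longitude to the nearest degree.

From cos δ = sin φ₁ sin φ₂ + cos φ₁ cos φ₂ cos Δλ, the central angle is δ ≈ 1.010 rad (57.9°). The total great-circle distance is δ·R ≈ 1.010 × 3440 ≈ 3474 nmi, so the target fraction is f = 2000/3474 ≈ 0.576.
Interpolate at f ≈ 0.576 with slerp weights a = sin((1−f)δ)/sin δ ≈ 0.491, b = sin(fδ)/sin δ ≈ 0.649.
p = a·p₁ + b·p₂ ≈ (0.659, 0.461, -0.594); φ = arcsin(p_z) ≈ -36.44°, λ = atan2(p_y, p_x) ≈ 34.97°.

≈ 36°S, 35°E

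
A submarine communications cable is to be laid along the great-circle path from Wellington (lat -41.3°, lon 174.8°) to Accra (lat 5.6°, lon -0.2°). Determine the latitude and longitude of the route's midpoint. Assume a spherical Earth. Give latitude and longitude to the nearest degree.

≈ lat -66°, lon 15°

Convert each endpoint to a unit vector on the sphere (x = cos φ cos λ, y = cos φ sin λ, z = sin φ).
The central angle between the endpoints is δ = arccos(p₁·p₂) ≈ 2.514 rad (144.0°).
Interpolate at f = 1/2 with slerp weights a = sin((1−f)δ)/sin δ ≈ 1.619, b = sin(fδ)/sin δ ≈ 1.619.
p = a·p₁ + b·p₂ ≈ (0.400, 0.105, -0.911); φ = arcsin(p_z) ≈ -65.58°, λ = atan2(p_y, p_x) ≈ 14.66°.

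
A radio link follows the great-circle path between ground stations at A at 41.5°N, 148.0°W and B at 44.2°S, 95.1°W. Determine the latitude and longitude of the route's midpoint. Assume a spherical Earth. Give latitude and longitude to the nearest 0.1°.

Write both endpoints as unit vectors p₁, p₂ with components (cos φ cos λ, cos φ sin λ, sin φ).
The central angle between the endpoints is δ = arccos(p₁·p₂) ≈ 1.709 rad (97.9°).
Interpolate at f = 1/2 with slerp weights a = sin((1−f)δ)/sin δ ≈ 0.762, b = sin(fδ)/sin δ ≈ 0.762.
p = a·p₁ + b·p₂ ≈ (-0.532, -0.846, -0.026); φ = arcsin(p_z) ≈ -1.51°, λ = atan2(p_y, p_x) ≈ -122.17°.

≈ 1.5°S, 122.2°W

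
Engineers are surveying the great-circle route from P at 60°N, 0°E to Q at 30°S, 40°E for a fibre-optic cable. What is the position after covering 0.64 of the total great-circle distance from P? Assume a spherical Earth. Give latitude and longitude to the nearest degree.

≈ 3°N, 29°E

From cos δ = sin φ₁ sin φ₂ + cos φ₁ cos φ₂ cos Δλ, the central angle is δ ≈ 1.672 rad (95.8°).
Interpolate at f = 0.64 with slerp weights a = sin((1−f)δ)/sin δ ≈ 0.569, b = sin(fδ)/sin δ ≈ 0.882.
p = a·p₁ + b·p₂ ≈ (0.870, 0.491, 0.052); φ = arcsin(p_z) ≈ 2.98°, λ = atan2(p_y, p_x) ≈ 29.44°.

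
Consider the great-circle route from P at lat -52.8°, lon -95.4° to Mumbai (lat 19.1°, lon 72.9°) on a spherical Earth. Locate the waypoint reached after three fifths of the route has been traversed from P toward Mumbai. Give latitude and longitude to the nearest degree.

Convert each endpoint to a unit vector on the sphere (x = cos φ cos λ, y = cos φ sin λ, z = sin φ).
The central angle between the endpoints is δ = arccos(p₁·p₂) ≈ 2.532 rad (145.1°).
Interpolate at f = 3/5 with slerp weights a = sin((1−f)δ)/sin δ ≈ 1.483, b = sin(fδ)/sin δ ≈ 1.745.
p = a·p₁ + b·p₂ ≈ (0.401, 0.684, -0.610); φ = arcsin(p_z) ≈ -37.58°, λ = atan2(p_y, p_x) ≈ 59.64°.

≈ lat -38°, lon 60°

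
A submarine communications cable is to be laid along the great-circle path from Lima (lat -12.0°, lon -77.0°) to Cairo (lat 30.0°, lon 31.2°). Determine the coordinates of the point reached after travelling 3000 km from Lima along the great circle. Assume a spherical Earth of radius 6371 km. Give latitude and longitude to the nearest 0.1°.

≈ lat 1.2°, lon -53.3°

Convert each endpoint to a unit vector on the sphere (x = cos φ cos λ, y = cos φ sin λ, z = sin φ).
The central angle between the endpoints is δ = arccos(p₁·p₂) ≈ 1.948 rad (111.6°). The total great-circle distance is δ·R ≈ 1.948 × 6371 ≈ 12412 km, so the target fraction is f = 3000/12412 ≈ 0.242.
Interpolate at f ≈ 0.242 with slerp weights a = sin((1−f)δ)/sin δ ≈ 1.071, b = sin(fδ)/sin δ ≈ 0.488.
p = a·p₁ + b·p₂ ≈ (0.597, -0.802, 0.021); φ = arcsin(p_z) ≈ 1.22°, λ = atan2(p_y, p_x) ≈ -53.32°.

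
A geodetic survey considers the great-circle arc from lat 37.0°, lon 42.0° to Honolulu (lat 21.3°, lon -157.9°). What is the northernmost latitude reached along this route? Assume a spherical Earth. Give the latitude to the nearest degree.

The great circle lies in the plane with unit normal n̂ = (p₁ × p₂)/|p₁ × p₂|.
Here n̂_z ≈ +0.289; the vertex latitude is φ_max = arccos|n̂_z| ≈ 73.2°.

≈ 73°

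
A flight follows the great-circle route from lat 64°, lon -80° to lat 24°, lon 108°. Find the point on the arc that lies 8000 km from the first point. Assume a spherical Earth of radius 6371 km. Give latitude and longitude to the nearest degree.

Write both endpoints as unit vectors p₁, p₂ with components (cos φ cos λ, cos φ sin λ, sin φ).
The central angle between the endpoints is δ = arccos(p₁·p₂) ≈ 1.602 rad (91.8°). The total great-circle distance is δ·R ≈ 1.602 × 6371 ≈ 10205 km, so the target fraction is f = 8000/10205 ≈ 0.784.
Interpolate at f ≈ 0.784 with slerp weights a = sin((1−f)δ)/sin δ ≈ 0.339, b = sin(fδ)/sin δ ≈ 0.951.
p = a·p₁ + b·p₂ ≈ (-0.243, 0.680, 0.692); φ = arcsin(p_z) ≈ 43.78°, λ = atan2(p_y, p_x) ≈ 109.64°.

≈ lat 44°, lon 110°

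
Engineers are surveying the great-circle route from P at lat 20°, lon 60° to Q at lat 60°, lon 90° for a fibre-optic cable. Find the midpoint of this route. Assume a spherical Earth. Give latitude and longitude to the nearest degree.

From cos δ = sin φ₁ sin φ₂ + cos φ₁ cos φ₂ cos Δλ, the central angle is δ ≈ 0.791 rad (45.3°).
Interpolate at f = 1/2 with slerp weights a = sin((1−f)δ)/sin δ ≈ 0.542, b = sin(fδ)/sin δ ≈ 0.542.
p = a·p₁ + b·p₂ ≈ (0.255, 0.712, 0.655); φ = arcsin(p_z) ≈ 40.89°, λ = atan2(p_y, p_x) ≈ 70.32°.

≈ lat 41°, lon 70°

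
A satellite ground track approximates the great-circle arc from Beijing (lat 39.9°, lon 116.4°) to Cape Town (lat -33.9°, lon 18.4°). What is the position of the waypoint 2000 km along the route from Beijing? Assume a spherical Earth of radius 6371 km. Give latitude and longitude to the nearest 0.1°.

Convert each endpoint to a unit vector on the sphere (x = cos φ cos λ, y = cos φ sin λ, z = sin φ).
The central angle between the endpoints is δ = arccos(p₁·p₂) ≈ 2.034 rad (116.5°). The total great-circle distance is δ·R ≈ 2.034 × 6371 ≈ 12956 km, so the target fraction is f = 2000/12956 ≈ 0.154.
Interpolate at f ≈ 0.154 with slerp weights a = sin((1−f)δ)/sin δ ≈ 1.105, b = sin(fδ)/sin δ ≈ 0.345.
p = a·p₁ + b·p₂ ≈ (-0.105, 0.850, 0.516); φ = arcsin(p_z) ≈ 31.09°, λ = atan2(p_y, p_x) ≈ 97.06°.

≈ lat 31.1°, lon 97.1°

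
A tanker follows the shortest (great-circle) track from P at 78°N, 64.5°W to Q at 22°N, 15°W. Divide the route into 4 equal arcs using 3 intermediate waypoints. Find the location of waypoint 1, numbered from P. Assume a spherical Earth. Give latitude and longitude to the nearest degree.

≈ 66°N, 33°W

Write both endpoints as unit vectors p₁, p₂ with components (cos φ cos λ, cos φ sin λ, sin φ).
The central angle between the endpoints is δ = arccos(p₁·p₂) ≈ 1.057 rad (60.6°).
Interpolate at f = 1/4 with slerp weights a = sin((1−f)δ)/sin δ ≈ 0.818, b = sin(fδ)/sin δ ≈ 0.300.
p = a·p₁ + b·p₂ ≈ (0.342, -0.225, 0.912); φ = arcsin(p_z) ≈ 65.83°, λ = atan2(p_y, p_x) ≈ -33.41°.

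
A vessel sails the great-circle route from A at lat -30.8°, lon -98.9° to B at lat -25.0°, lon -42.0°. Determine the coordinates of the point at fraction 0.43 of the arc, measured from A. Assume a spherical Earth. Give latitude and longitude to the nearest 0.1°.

Convert each endpoint to a unit vector on the sphere (x = cos φ cos λ, y = cos φ sin λ, z = sin φ).
The central angle between the endpoints is δ = arccos(p₁·p₂) ≈ 0.874 rad (50.1°).
Interpolate at f = 0.43 with slerp weights a = sin((1−f)δ)/sin δ ≈ 0.623, b = sin(fδ)/sin δ ≈ 0.479.
p = a·p₁ + b·p₂ ≈ (0.240, -0.819, -0.521); φ = arcsin(p_z) ≈ -31.42°, λ = atan2(p_y, p_x) ≈ -73.70°.

≈ lat -31.4°, lon -73.7°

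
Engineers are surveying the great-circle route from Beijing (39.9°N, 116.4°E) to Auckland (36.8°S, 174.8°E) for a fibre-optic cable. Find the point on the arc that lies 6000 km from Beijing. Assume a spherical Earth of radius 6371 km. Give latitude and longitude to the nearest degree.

The haversine formula gives a central angle δ ≈ 1.633 rad (93.6°) between the endpoints. The total great-circle distance is δ·R ≈ 1.633 × 6371 ≈ 10405 km, so the target fraction is f = 6000/10405 ≈ 0.577.
Interpolate at f ≈ 0.577 with slerp weights a = sin((1−f)δ)/sin δ ≈ 0.639, b = sin(fδ)/sin δ ≈ 0.810.
p = a·p₁ + b·p₂ ≈ (-0.864, 0.498, -0.076); φ = arcsin(p_z) ≈ -4.33°, λ = atan2(p_y, p_x) ≈ 150.05°.

≈ (4°S, 150°E)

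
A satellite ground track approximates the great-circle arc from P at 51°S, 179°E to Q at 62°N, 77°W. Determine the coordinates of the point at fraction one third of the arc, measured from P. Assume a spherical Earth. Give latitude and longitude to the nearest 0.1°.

≈ 12.1°S, 149.9°W

Write both endpoints as unit vectors p₁, p₂ with components (cos φ cos λ, cos φ sin λ, sin φ).
The central angle between the endpoints is δ = arccos(p₁·p₂) ≈ 2.431 rad (139.3°).
Interpolate at f = 1/3 with slerp weights a = sin((1−f)δ)/sin δ ≈ 1.530, b = sin(fδ)/sin δ ≈ 1.110.
p = a·p₁ + b·p₂ ≈ (-0.846, -0.491, -0.209); φ = arcsin(p_z) ≈ -12.08°, λ = atan2(p_y, p_x) ≈ -149.87°.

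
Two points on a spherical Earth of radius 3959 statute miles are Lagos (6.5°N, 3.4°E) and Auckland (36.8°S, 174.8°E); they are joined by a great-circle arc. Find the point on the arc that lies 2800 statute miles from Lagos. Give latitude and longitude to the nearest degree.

≈ 33°S, 14°E

Convert each endpoint to a unit vector on the sphere (x = cos φ cos λ, y = cos φ sin λ, z = sin φ).
The central angle between the endpoints is δ = arccos(p₁·p₂) ≈ 2.595 rad (148.7°). The total great-circle distance is δ·R ≈ 2.595 × 3959 ≈ 10275 mi, so the target fraction is f = 2800/10275 ≈ 0.273.
Interpolate at f ≈ 0.273 with slerp weights a = sin((1−f)δ)/sin δ ≈ 1.829, b = sin(fδ)/sin δ ≈ 1.251.
p = a·p₁ + b·p₂ ≈ (0.817, 0.199, -0.542); φ = arcsin(p_z) ≈ -32.83°, λ = atan2(p_y, p_x) ≈ 13.67°.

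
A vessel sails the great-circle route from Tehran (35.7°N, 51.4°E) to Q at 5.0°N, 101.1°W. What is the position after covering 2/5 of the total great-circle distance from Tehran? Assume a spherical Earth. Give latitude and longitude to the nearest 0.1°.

Convert each endpoint to a unit vector on the sphere (x = cos φ cos λ, y = cos φ sin λ, z = sin φ).
The central angle between the endpoints is δ = arccos(p₁·p₂) ≈ 2.301 rad (131.8°).
Interpolate at f = 2/5 with slerp weights a = sin((1−f)δ)/sin δ ≈ 1.317, b = sin(fδ)/sin δ ≈ 1.068.
p = a·p₁ + b·p₂ ≈ (0.463, -0.208, 0.862); φ = arcsin(p_z) ≈ 59.53°, λ = atan2(p_y, p_x) ≈ -24.16°.

≈ 59.5°N, 24.2°W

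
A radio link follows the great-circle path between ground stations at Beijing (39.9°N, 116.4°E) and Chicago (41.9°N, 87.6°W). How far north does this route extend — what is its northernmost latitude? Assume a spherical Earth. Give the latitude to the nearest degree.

≈ 77°N

The great circle lies in the plane with unit normal n̂ = (p₁ × p₂)/|p₁ × p₂|.
Here n̂_z ≈ +0.233; the vertex latitude is φ_max = arccos|n̂_z| ≈ 76.5°.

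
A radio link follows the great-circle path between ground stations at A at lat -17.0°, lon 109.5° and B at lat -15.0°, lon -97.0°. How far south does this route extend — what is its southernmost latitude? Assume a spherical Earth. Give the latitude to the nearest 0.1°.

The great circle lies in the plane with unit normal n̂ = (p₁ × p₂)/|p₁ × p₂|.
Here n̂_z ≈ +0.624; the vertex latitude is φ_max = arccos|n̂_z| ≈ 51.4°.
Check via Clairaut: cos φ_max = |cos φ₁| · sin C = cos(17.0°)·sin(139.3°) ≈ 0.624, again giving ≈ 51.4°.

≈ -51.4°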